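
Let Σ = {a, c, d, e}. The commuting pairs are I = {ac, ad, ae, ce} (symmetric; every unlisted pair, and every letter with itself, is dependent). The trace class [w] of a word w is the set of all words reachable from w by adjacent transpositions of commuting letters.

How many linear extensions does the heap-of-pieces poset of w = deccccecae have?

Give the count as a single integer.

560

drop 0:d onto floor
drop 1:e onto {0:d}
drop 2:c onto {0:d}
drop 3:c onto {2:c}
drop 4:c onto {3:c}
drop 5:c onto {4:c}
drop 6:e onto {1:e}
drop 7:c onto {5:c}
drop 8:a onto floor
drop 9:e onto {6:e}
ground layer = {0:d, 8:a}
drop-orders for the pieces not yet dropped (sum over which currently-grounded one goes next):
  1 to go: {7} 1  {8} 1  {9} 1
  2 to go: {5,7} 1  {6,9} 1  {7,8} 2  {7,9} 2  {8,9} 2
  3 to go: {1,6,9} 1  {4,5,7} 1  {5,7,8} 3  {5,7,9} 3  {6,7,9} 3  {6,8,9} 3  {7,8,9} 6
  4 to go: {1,6,7,9} 4  {1,6,8,9} 4  {3,4,5,7} 1  {4,5,7,8} 4  {4,5,7,9} 4  {5,6,7,9} 6  {5,7,8,9} 12  {6,7,8,9} 12
  5 to go: {1,5,6,7,9} 10  {1,6,7,8,9} 20  {2,3,4,5,7} 1  {3,4,5,7,8} 5  {3,4,5,7,9} 5  {4,5,6,7,9} 10  {4,5,7,8,9} 20  {5,6,7,8,9} 30
  6 to go: {1,4,5,6,7,9} 20  {1,5,6,7,8,9} 60  {2,3,4,5,7,8} 6  {2,3,4,5,7,9} 6  {3,4,5,6,7,9} 15  {3,4,5,7,8,9} 30  {4,5,6,7,8,9} 60
  7 to go: {1,3,4,5,6,7,9} 35  {1,4,5,6,7,8,9} 140  {2,3,4,5,6,7,9} 21  {2,3,4,5,7,8,9} 42  {3,4,5,6,7,8,9} 105
  8 to go: {1,2,3,4,5,6,7,9} 56  {1,3,4,5,6,7,8,9} 280  {2,3,4,5,6,7,8,9} 168
  if 0:d drops first: 504 orders
  if 8:a drops first: 56 orders
heap linearizations: 560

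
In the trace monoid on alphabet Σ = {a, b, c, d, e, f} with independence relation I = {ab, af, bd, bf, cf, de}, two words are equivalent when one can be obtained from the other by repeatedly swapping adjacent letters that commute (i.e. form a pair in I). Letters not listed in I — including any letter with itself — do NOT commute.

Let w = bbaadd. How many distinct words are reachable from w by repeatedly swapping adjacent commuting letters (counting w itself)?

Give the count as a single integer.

15

#0=b has no predecessor
#1=b depends on [0:b]
#2=a has no predecessor
#3=a depends on [2:a]
#4=d depends on [3:a]
#5=d depends on [4:d]
sources: [0:b, 2:a]
N(rest) = Σ N(rest − s) over sources s of rest; N(one piece) = 1:
  size 1 → [1]=1  [5]=1
  size 2 → [0,1]=1  [1,5]=2  [4,5]=1
  size 3 → [0,1,5]=3  [1,4,5]=3  [3,4,5]=1
  size 4 → [0,1,4,5]=6  [1,3,4,5]=4  [2,3,4,5]=1
  first=0(b) contributes 5
  first=2(a) contributes 10
|[w]| = 15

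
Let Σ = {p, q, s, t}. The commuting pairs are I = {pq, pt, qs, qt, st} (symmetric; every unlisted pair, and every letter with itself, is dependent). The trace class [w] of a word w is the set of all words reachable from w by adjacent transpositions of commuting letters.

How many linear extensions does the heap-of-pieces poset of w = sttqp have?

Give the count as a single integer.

0(s) covers ∅
1(t) covers ∅
2(t) covers 1:t
3(q) covers ∅
4(p) covers 0:s
floor of heap: 0:s, 1:t, 3:q
completions by unplaced set U, small U first (add the entries for U minus each lowest piece of U):
  |U|=1: {2}:1  {3}:1  {4}:1
  |U|=2: {0,4}:1  {1,2}:1  {2,3}:2  {2,4}:2  {3,4}:2
  |U|=3: {0,2,4}:3  {0,3,4}:3  {1,2,3}:3  {1,2,4}:3  {2,3,4}:6
  start at 0(s): 12
  start at 1(t): 12
  start at 3(q): 6
sum over floor = 30

30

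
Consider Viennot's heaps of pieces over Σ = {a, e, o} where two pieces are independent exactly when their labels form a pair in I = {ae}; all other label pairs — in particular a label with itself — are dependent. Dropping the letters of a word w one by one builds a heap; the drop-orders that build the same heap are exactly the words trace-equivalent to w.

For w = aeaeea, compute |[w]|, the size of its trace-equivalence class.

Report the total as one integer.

#0=a has no predecessor
#1=e has no predecessor
#2=a depends on [0:a]
#3=e depends on [1:e]
#4=e depends on [3:e]
#5=a depends on [2:a]
sources: [0:a, 1:e]
N(rest) = Σ N(rest − s) over sources s of rest; N(one piece) = 1:
  size 1 → [4]=1  [5]=1
  size 2 → [2,5]=1  [3,4]=1  [4,5]=2
  size 3 → [0,2,5]=1  [1,3,4]=1  [2,4,5]=3  [3,4,5]=3
  size 4 → [0,2,4,5]=4  [1,3,4,5]=4  [2,3,4,5]=6
  first=0(a) contributes 10
  first=1(e) contributes 10
|[w]| = 20

20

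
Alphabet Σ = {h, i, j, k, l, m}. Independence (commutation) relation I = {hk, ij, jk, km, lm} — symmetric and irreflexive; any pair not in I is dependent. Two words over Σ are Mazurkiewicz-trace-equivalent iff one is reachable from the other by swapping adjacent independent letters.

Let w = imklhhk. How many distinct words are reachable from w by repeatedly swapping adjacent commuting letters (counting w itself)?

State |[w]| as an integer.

drop 0:i onto floor
drop 1:m onto {0:i}
drop 2:k onto {0:i}
drop 3:l onto {2:k}
drop 4:h onto {1:m, 3:l}
drop 5:h onto {4:h}
drop 6:k onto {3:l}
ground layer = {0:i}
drop-orders for the pieces not yet dropped (sum over which currently-grounded one goes next):
  1 to go: {5} 1  {6} 1
  2 to go: {4,5} 1  {5,6} 2
  3 to go: {1,4,5} 1  {4,5,6} 3
  4 to go: {1,4,5,6} 4  {3,4,5,6} 3
  5 to go: {1,3,4,5,6} 7  {2,3,4,5,6} 3
  if 0:i drops first: 10 orders

10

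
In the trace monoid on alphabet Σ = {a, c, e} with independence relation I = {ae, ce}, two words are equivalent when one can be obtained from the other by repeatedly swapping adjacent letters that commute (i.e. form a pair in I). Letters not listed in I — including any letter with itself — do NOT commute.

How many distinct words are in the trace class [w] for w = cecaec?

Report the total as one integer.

15

piece 0:c — minimal
piece 1:e — minimal
piece 2:c rests on {0:c}
piece 3:a rests on {2:c}
piece 4:e rests on {1:e}
piece 5:c rests on {3:a}
minimal pieces: {0:c, 1:e}
ways to finish when only these pieces remain (= sum over removing one remaining piece with nothing left below it):
  1 left: {4}→1  {5}→1
  2 left: {1,4}→1  {3,5}→1  {4,5}→2
  3 left: {1,4,5}→3  {2,3,5}→1  {3,4,5}→3
  4 left: {0,2,3,5}→1  {1,3,4,5}→6  {2,3,4,5}→4
  placing 0:c first → 10 extensions
  placing 1:e first → 5 extensions
total linear extensions = 15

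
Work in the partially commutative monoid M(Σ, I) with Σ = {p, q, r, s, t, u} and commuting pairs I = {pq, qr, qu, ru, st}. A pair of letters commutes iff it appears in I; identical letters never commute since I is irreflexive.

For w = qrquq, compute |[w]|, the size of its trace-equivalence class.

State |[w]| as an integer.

#0=q has no predecessor
#1=r has no predecessor
#2=q depends on [0:q]
#3=u has no predecessor
#4=q depends on [2:q]
sources: [0:q, 1:r, 3:u]
N(rest) = Σ N(rest − s) over sources s of rest; N(one piece) = 1:
  size 1 → [1]=1  [3]=1  [4]=1
  size 2 → [1,3]=2  [1,4]=2  [2,4]=1  [3,4]=2
  size 3 → [0,2,4]=1  [1,2,4]=3  [1,3,4]=6  [2,3,4]=3
  first=0(q) contributes 12
  first=1(r) contributes 4
  first=3(u) contributes 4
|[w]| = 20

20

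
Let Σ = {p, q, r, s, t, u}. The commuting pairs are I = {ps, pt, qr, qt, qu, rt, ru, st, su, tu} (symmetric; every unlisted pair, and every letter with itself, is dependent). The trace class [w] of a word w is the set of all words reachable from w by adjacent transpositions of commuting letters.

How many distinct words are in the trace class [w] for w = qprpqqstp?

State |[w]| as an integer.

18

#0=q has no predecessor
#1=p depends on [0:q]
#2=r depends on [1:p]
#3=p depends on [2:r]
#4=q depends on [3:p]
#5=q depends on [4:q]
#6=s depends on [5:q]
#7=t has no predecessor
#8=p depends on [5:q]
sources: [0:q, 7:t]
N(rest) = Σ N(rest − s) over sources s of rest; N(one piece) = 1:
  size 1 → [6]=1  [7]=1  [8]=1
  size 2 → [6,7]=2  [6,8]=2  [7,8]=2
  size 3 → [5,6,8]=2  [6,7,8]=6
  size 4 → [4,5,6,8]=2  [5,6,7,8]=8
  size 5 → [3,4,5,6,8]=2  [4,5,6,7,8]=10
  size 6 → [2,3,4,5,6,8]=2  [3,4,5,6,7,8]=12
  size 7 → [1,2,3,4,5,6,8]=2  [2,3,4,5,6,7,8]=14
  first=0(q) contributes 16
  first=7(t) contributes 2
|[w]| = 18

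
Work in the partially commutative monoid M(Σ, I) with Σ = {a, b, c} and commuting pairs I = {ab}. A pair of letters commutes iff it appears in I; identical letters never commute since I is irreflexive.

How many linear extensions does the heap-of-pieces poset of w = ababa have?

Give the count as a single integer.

10

#0=a has no predecessor
#1=b has no predecessor
#2=a depends on [0:a]
#3=b depends on [1:b]
#4=a depends on [2:a]
sources: [0:a, 1:b]
N(rest) = Σ N(rest − s) over sources s of rest; N(one piece) = 1:
  size 1 → [3]=1  [4]=1
  size 2 → [1,3]=1  [2,4]=1  [3,4]=2
  size 3 → [0,2,4]=1  [1,3,4]=3  [2,3,4]=3
  first=0(a) contributes 6
  first=1(b) contributes 4
|[w]| = 10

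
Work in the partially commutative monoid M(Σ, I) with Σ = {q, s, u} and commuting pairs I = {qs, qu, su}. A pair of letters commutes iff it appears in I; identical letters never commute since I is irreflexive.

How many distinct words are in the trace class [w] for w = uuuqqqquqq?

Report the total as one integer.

drop 0:u onto floor
drop 1:u onto {0:u}
drop 2:u onto {1:u}
drop 3:q onto floor
drop 4:q onto {3:q}
drop 5:q onto {4:q}
drop 6:q onto {5:q}
drop 7:u onto {2:u}
drop 8:q onto {6:q}
drop 9:q onto {8:q}
ground layer = {0:u, 3:q}
drop-orders for the pieces not yet dropped (sum over which currently-grounded one goes next):
  1 to go: {7} 1  {9} 1
  2 to go: {2,7} 1  {7,9} 2  {8,9} 1
  3 to go: {1,2,7} 1  {2,7,9} 3  {6,8,9} 1  {7,8,9} 3
  4 to go: {0,1,2,7} 1  {1,2,7,9} 4  {2,7,8,9} 6  {5,6,8,9} 1  {6,7,8,9} 4
  5 to go: {0,1,2,7,9} 5  {1,2,7,8,9} 10  {2,6,7,8,9} 10  {4,5,6,8,9} 1  {5,6,7,8,9} 5
  6 to go: {0,1,2,7,8,9} 15  {1,2,6,7,8,9} 20  {2,5,6,7,8,9} 15  {3,4,5,6,8,9} 1  {4,5,6,7,8,9} 6
  7 to go: {0,1,2,6,7,8,9} 35  {1,2,5,6,7,8,9} 35  {2,4,5,6,7,8,9} 21  {3,4,5,6,7,8,9} 7
  8 to go: {0,1,2,5,6,7,8,9} 70  {1,2,4,5,6,7,8,9} 56  {2,3,4,5,6,7,8,9} 28
  if 0:u drops first: 84 orders
  if 3:q drops first: 126 orders
heap linearizations: 210

210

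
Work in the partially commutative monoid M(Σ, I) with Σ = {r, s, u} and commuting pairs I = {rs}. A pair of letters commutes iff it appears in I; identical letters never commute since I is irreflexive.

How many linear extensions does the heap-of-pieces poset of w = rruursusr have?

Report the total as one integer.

piece 0:r — minimal
piece 1:r rests on {0:r}
piece 2:u rests on {1:r}
piece 3:u rests on {2:u}
piece 4:r rests on {3:u}
piece 5:s rests on {3:u}
piece 6:u rests on {4:r, 5:s}
piece 7:s rests on {6:u}
piece 8:r rests on {6:u}
minimal pieces: {0:r}
ways to finish when only these pieces remain (= sum over removing one remaining piece with nothing left below it):
  1 left: {7}→1  {8}→1
  2 left: {7,8}→2
  3 left: {6,7,8}→2
  4 left: {4,6,7,8}→2  {5,6,7,8}→2
  5 left: {4,5,6,7,8}→4
  6 left: {3,4,5,6,7,8}→4
  7 left: {2,3,4,5,6,7,8}→4
  placing 0:r first → 4 extensions

4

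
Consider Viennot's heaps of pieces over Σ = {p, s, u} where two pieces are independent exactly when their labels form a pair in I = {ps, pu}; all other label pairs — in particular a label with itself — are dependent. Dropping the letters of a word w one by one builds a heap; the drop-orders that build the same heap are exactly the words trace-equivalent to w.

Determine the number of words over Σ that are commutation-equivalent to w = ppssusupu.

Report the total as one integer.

0(p) covers ∅
1(p) covers 0:p
2(s) covers ∅
3(s) covers 2:s
4(u) covers 3:s
5(s) covers 4:u
6(u) covers 5:s
7(p) covers 1:p
8(u) covers 6:u
floor of heap: 0:p, 2:s
completions by unplaced set U, small U first (add the entries for U minus each lowest piece of U):
  |U|=1: {7}:1  {8}:1
  |U|=2: {1,7}:1  {6,8}:1  {7,8}:2
  |U|=3: {0,1,7}:1  {1,7,8}:3  {5,6,8}:1  {6,7,8}:3
  |U|=4: {0,1,7,8}:4  {1,6,7,8}:6  {4,5,6,8}:1  {5,6,7,8}:4
  |U|=5: {0,1,6,7,8}:10  {1,5,6,7,8}:10  {3,4,5,6,8}:1  {4,5,6,7,8}:5
  |U|=6: {0,1,5,6,7,8}:20  {1,4,5,6,7,8}:15  {2,3,4,5,6,8}:1  {3,4,5,6,7,8}:6
  |U|=7: {0,1,4,5,6,7,8}:35  {1,3,4,5,6,7,8}:21  {2,3,4,5,6,7,8}:7
  start at 0(p): 28
  start at 2(s): 56
sum over floor = 84

84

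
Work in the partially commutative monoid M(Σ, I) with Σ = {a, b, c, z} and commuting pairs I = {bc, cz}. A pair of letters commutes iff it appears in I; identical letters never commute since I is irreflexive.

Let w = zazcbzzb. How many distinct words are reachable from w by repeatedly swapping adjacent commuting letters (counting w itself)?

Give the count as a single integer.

6

0(z) covers ∅
1(a) covers 0:z
2(z) covers 1:a
3(c) covers 1:a
4(b) covers 2:z
5(z) covers 4:b
6(z) covers 5:z
7(b) covers 6:z
floor of heap: 0:z
completions by unplaced set U, small U first (add the entries for U minus each lowest piece of U):
  |U|=1: {3}:1  {7}:1
  |U|=2: {3,7}:2  {6,7}:1
  |U|=3: {3,6,7}:3  {5,6,7}:1
  |U|=4: {3,5,6,7}:4  {4,5,6,7}:1
  |U|=5: {2,4,5,6,7}:1  {3,4,5,6,7}:5
  |U|=6: {2,3,4,5,6,7}:6
  start at 0(z): 6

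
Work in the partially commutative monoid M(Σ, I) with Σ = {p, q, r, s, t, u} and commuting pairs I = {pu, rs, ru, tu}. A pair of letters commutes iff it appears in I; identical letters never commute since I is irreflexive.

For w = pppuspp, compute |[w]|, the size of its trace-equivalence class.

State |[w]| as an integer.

4

piece 0:p — minimal
piece 1:p rests on {0:p}
piece 2:p rests on {1:p}
piece 3:u — minimal
piece 4:s rests on {2:p, 3:u}
piece 5:p rests on {4:s}
piece 6:p rests on {5:p}
minimal pieces: {0:p, 3:u}
ways to finish when only these pieces remain (= sum over removing one remaining piece with nothing left below it):
  1 left: {6}→1
  2 left: {5,6}→1
  3 left: {4,5,6}→1
  4 left: {2,4,5,6}→1  {3,4,5,6}→1
  5 left: {1,2,4,5,6}→1  {2,3,4,5,6}→2
  placing 0:p first → 3 extensions
  placing 3:u first → 1 extensions
total linear extensions = 4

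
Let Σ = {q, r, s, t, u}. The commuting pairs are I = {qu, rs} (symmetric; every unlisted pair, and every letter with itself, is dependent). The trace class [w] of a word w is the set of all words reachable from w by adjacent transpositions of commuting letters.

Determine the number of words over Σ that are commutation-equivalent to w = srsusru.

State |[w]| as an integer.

6

0(s) covers ∅
1(r) covers ∅
2(s) covers 0:s
3(u) covers 1:r, 2:s
4(s) covers 3:u
5(r) covers 3:u
6(u) covers 4:s, 5:r
floor of heap: 0:s, 1:r
completions by unplaced set U, small U first (add the entries for U minus each lowest piece of U):
  |U|=1: {6}:1
  |U|=2: {4,6}:1  {5,6}:1
  |U|=3: {4,5,6}:2
  |U|=4: {3,4,5,6}:2
  |U|=5: {1,3,4,5,6}:2  {2,3,4,5,6}:2
  start at 0(s): 4
  start at 1(r): 2
sum over floor = 6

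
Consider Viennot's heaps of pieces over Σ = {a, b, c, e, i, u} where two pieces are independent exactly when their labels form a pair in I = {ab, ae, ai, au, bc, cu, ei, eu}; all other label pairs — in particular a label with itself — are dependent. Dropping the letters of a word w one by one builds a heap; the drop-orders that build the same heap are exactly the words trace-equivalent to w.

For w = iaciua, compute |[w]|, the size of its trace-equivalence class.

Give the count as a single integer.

6

0(i) covers ∅
1(a) covers ∅
2(c) covers 0:i, 1:a
3(i) covers 2:c
4(u) covers 3:i
5(a) covers 2:c
floor of heap: 0:i, 1:a
completions by unplaced set U, small U first (add the entries for U minus each lowest piece of U):
  |U|=1: {4}:1  {5}:1
  |U|=2: {3,4}:1  {4,5}:2
  |U|=3: {3,4,5}:3
  |U|=4: {2,3,4,5}:3
  start at 0(i): 3
  start at 1(a): 3
sum over floor = 6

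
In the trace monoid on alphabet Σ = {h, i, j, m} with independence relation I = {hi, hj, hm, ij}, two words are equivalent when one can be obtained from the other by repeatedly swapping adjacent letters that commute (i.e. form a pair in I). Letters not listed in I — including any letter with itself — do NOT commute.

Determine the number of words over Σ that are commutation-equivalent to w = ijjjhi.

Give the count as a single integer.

piece 0:i — minimal
piece 1:j — minimal
piece 2:j rests on {1:j}
piece 3:j rests on {2:j}
piece 4:h — minimal
piece 5:i rests on {0:i}
minimal pieces: {0:i, 1:j, 4:h}
ways to finish when only these pieces remain (= sum over removing one remaining piece with nothing left below it):
  1 left: {3}→1  {4}→1  {5}→1
  2 left: {0,5}→1  {2,3}→1  {3,4}→2  {3,5}→2  {4,5}→2
  3 left: {0,3,5}→3  {0,4,5}→3  {1,2,3}→1  {2,3,4}→3  {2,3,5}→3  {3,4,5}→6
  4 left: {0,2,3,5}→6  {0,3,4,5}→12  {1,2,3,4}→4  {1,2,3,5}→4  {2,3,4,5}→12
  placing 0:i first → 20 extensions
  placing 1:j first → 30 extensions
  placing 4:h first → 10 extensions
total linear extensions = 60

60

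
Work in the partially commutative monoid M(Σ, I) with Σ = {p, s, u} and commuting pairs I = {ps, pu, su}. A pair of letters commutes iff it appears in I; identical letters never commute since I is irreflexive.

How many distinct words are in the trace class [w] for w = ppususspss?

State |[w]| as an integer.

2520

drop 0:p onto floor
drop 1:p onto {0:p}
drop 2:u onto floor
drop 3:s onto floor
drop 4:u onto {2:u}
drop 5:s onto {3:s}
drop 6:s onto {5:s}
drop 7:p onto {1:p}
drop 8:s onto {6:s}
drop 9:s onto {8:s}
ground layer = {0:p, 2:u, 3:s}
drop-orders for the pieces not yet dropped (sum over which currently-grounded one goes next):
  1 to go: {4} 1  {7} 1  {9} 1
  2 to go: {1,7} 1  {2,4} 1  {4,7} 2  {4,9} 2  {7,9} 2  {8,9} 1
  3 to go: {0,1,7} 1  {1,4,7} 3  {1,7,9} 3  {2,4,7} 3  {2,4,9} 3  {4,7,9} 6  {4,8,9} 3  {6,8,9} 1  {7,8,9} 3
  4 to go: {0,1,4,7} 4  {0,1,7,9} 4  {1,2,4,7} 6  {1,4,7,9} 12  {1,7,8,9} 6  {2,4,7,9} 12  {2,4,8,9} 6  {4,6,8,9} 4  {4,7,8,9} 12  {5,6,8,9} 1  {6,7,8,9} 4
  5 to go: {0,1,2,4,7} 10  {0,1,4,7,9} 20  {0,1,7,8,9} 10  {1,2,4,7,9} 30  {1,4,7,8,9} 30  {1,6,7,8,9} 10  {2,4,6,8,9} 10  {2,4,7,8,9} 30  {3,5,6,8,9} 1  {4,5,6,8,9} 5  {4,6,7,8,9} 20  {5,6,7,8,9} 5
  6 to go: {0,1,2,4,7,9} 60  {0,1,4,7,8,9} 60  {0,1,6,7,8,9} 20  {1,2,4,7,8,9} 90  {1,4,6,7,8,9} 60  {1,5,6,7,8,9} 15  {2,4,5,6,8,9} 15  {2,4,6,7,8,9} 60  {3,4,5,6,8,9} 6  {3,5,6,7,8,9} 6  {4,5,6,7,8,9} 30
  7 to go: {0,1,2,4,7,8,9} 210  {0,1,4,6,7,8,9} 140  {0,1,5,6,7,8,9} 35  {1,2,4,6,7,8,9} 210  {1,3,5,6,7,8,9} 21  {1,4,5,6,7,8,9} 105  {2,3,4,5,6,8,9} 21  {2,4,5,6,7,8,9} 105  {3,4,5,6,7,8,9} 42
  8 to go: {0,1,2,4,6,7,8,9} 560  {0,1,3,5,6,7,8,9} 56  {0,1,4,5,6,7,8,9} 280  {1,2,4,5,6,7,8,9} 420  {1,3,4,5,6,7,8,9} 168  {2,3,4,5,6,7,8,9} 168
  if 0:p drops first: 756 orders
  if 2:u drops first: 504 orders
  if 3:s drops first: 1260 orders
heap linearizations: 2520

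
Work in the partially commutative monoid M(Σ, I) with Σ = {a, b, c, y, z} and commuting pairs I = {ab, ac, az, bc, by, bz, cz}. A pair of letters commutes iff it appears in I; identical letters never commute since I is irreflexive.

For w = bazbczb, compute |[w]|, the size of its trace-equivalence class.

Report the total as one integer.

420

#0=b has no predecessor
#1=a has no predecessor
#2=z has no predecessor
#3=b depends on [0:b]
#4=c has no predecessor
#5=z depends on [2:z]
#6=b depends on [3:b]
sources: [0:b, 1:a, 2:z, 4:c]
N(rest) = Σ N(rest − s) over sources s of rest; N(one piece) = 1:
  size 1 → [1]=1  [4]=1  [5]=1  [6]=1
  size 2 → [1,4]=2  [1,5]=2  [1,6]=2  [2,5]=1  [3,6]=1  [4,5]=2  [4,6]=2  [5,6]=2
  size 3 → [0,3,6]=1  [1,2,5]=3  [1,3,6]=3  [1,4,5]=6  [1,4,6]=6  [1,5,6]=6  [2,4,5]=3  [2,5,6]=3  [3,4,6]=3  [3,5,6]=3  [4,5,6]=6
  size 4 → [0,1,3,6]=4  [0,3,4,6]=4  [0,3,5,6]=4  [1,2,4,5]=12  [1,2,5,6]=12  [1,3,4,6]=12  [1,3,5,6]=12  [1,4,5,6]=24  [2,3,5,6]=6  [2,4,5,6]=12  [3,4,5,6]=12
  size 5 → [0,1,3,4,6]=20  [0,1,3,5,6]=20  [0,2,3,5,6]=10  [0,3,4,5,6]=20  [1,2,3,5,6]=30  [1,2,4,5,6]=60  [1,3,4,5,6]=60  [2,3,4,5,6]=30
  first=0(b) contributes 180
  first=1(a) contributes 60
  first=2(z) contributes 120
  first=4(c) contributes 60
|[w]| = 420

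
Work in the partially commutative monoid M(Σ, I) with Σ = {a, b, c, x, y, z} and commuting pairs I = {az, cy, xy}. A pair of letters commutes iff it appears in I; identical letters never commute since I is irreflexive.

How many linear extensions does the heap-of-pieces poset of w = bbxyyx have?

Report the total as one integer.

drop 0:b onto floor
drop 1:b onto {0:b}
drop 2:x onto {1:b}
drop 3:y onto {1:b}
drop 4:y onto {3:y}
drop 5:x onto {2:x}
ground layer = {0:b}
drop-orders for the pieces not yet dropped (sum over which currently-grounded one goes next):
  1 to go: {4} 1  {5} 1
  2 to go: {2,5} 1  {3,4} 1  {4,5} 2
  3 to go: {2,4,5} 3  {3,4,5} 3
  4 to go: {2,3,4,5} 6
  if 0:b drops first: 6 orders

6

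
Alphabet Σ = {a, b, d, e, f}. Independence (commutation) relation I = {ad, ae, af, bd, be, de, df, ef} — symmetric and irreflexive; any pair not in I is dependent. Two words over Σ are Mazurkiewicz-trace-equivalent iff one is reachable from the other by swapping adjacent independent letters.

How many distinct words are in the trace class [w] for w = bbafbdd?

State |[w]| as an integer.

42

drop 0:b onto floor
drop 1:b onto {0:b}
drop 2:a onto {1:b}
drop 3:f onto {1:b}
drop 4:b onto {2:a, 3:f}
drop 5:d onto floor
drop 6:d onto {5:d}
ground layer = {0:b, 5:d}
drop-orders for the pieces not yet dropped (sum over which currently-grounded one goes next):
  1 to go: {4} 1  {6} 1
  2 to go: {2,4} 1  {3,4} 1  {4,6} 2  {5,6} 1
  3 to go: {2,3,4} 2  {2,4,6} 3  {3,4,6} 3  {4,5,6} 3
  4 to go: {1,2,3,4} 2  {2,3,4,6} 8  {2,4,5,6} 6  {3,4,5,6} 6
  5 to go: {0,1,2,3,4} 2  {1,2,3,4,6} 10  {2,3,4,5,6} 20
  if 0:b drops first: 30 orders
  if 5:d drops first: 12 orders
heap linearizations: 42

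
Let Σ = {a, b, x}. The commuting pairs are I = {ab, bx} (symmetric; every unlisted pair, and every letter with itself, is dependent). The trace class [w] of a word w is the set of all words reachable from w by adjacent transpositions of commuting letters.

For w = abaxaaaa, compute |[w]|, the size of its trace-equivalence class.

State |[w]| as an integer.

8

drop 0:a onto floor
drop 1:b onto floor
drop 2:a onto {0:a}
drop 3:x onto {2:a}
drop 4:a onto {3:x}
drop 5:a onto {4:a}
drop 6:a onto {5:a}
drop 7:a onto {6:a}
ground layer = {0:a, 1:b}
drop-orders for the pieces not yet dropped (sum over which currently-grounded one goes next):
  1 to go: {1} 1  {7} 1
  2 to go: {1,7} 2  {6,7} 1
  3 to go: {1,6,7} 3  {5,6,7} 1
  4 to go: {1,5,6,7} 4  {4,5,6,7} 1
  5 to go: {1,4,5,6,7} 5  {3,4,5,6,7} 1
  6 to go: {1,3,4,5,6,7} 6  {2,3,4,5,6,7} 1
  if 0:a drops first: 7 orders
  if 1:b drops first: 1 orders
heap linearizations: 8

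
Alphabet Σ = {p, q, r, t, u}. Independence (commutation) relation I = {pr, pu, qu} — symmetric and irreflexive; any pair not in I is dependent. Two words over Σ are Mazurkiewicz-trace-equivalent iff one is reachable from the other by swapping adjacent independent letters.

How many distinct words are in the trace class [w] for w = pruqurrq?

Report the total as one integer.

piece 0:p — minimal
piece 1:r — minimal
piece 2:u rests on {1:r}
piece 3:q rests on {0:p, 1:r}
piece 4:u rests on {2:u}
piece 5:r rests on {3:q, 4:u}
piece 6:r rests on {5:r}
piece 7:q rests on {6:r}
minimal pieces: {0:p, 1:r}
ways to finish when only these pieces remain (= sum over removing one remaining piece with nothing left below it):
  1 left: {7}→1
  2 left: {6,7}→1
  3 left: {5,6,7}→1
  4 left: {3,5,6,7}→1  {4,5,6,7}→1
  5 left: {0,3,5,6,7}→1  {2,4,5,6,7}→1  {3,4,5,6,7}→2
  6 left: {0,3,4,5,6,7}→3  {2,3,4,5,6,7}→3
  placing 0:p first → 3 extensions
  placing 1:r first → 6 extensions
total linear extensions = 9

9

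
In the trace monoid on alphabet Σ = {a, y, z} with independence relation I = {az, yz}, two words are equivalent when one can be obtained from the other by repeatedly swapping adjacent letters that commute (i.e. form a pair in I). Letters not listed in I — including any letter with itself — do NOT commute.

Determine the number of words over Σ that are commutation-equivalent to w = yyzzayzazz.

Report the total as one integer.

0(y) covers ∅
1(y) covers 0:y
2(z) covers ∅
3(z) covers 2:z
4(a) covers 1:y
5(y) covers 4:a
6(z) covers 3:z
7(a) covers 5:y
8(z) covers 6:z
9(z) covers 8:z
floor of heap: 0:y, 2:z
completions by unplaced set U, small U first (add the entries for U minus each lowest piece of U):
  |U|=1: {7}:1  {9}:1
  |U|=2: {5,7}:1  {7,9}:2  {8,9}:1
  |U|=3: {4,5,7}:1  {5,7,9}:3  {6,8,9}:1  {7,8,9}:3
  |U|=4: {1,4,5,7}:1  {3,6,8,9}:1  {4,5,7,9}:4  {5,7,8,9}:6  {6,7,8,9}:4
  |U|=5: {0,1,4,5,7}:1  {1,4,5,7,9}:5  {2,3,6,8,9}:1  {3,6,7,8,9}:5  {4,5,7,8,9}:10  {5,6,7,8,9}:10
  |U|=6: {0,1,4,5,7,9}:6  {1,4,5,7,8,9}:15  {2,3,6,7,8,9}:6  {3,5,6,7,8,9}:15  {4,5,6,7,8,9}:20
  |U|=7: {0,1,4,5,7,8,9}:21  {1,4,5,6,7,8,9}:35  {2,3,5,6,7,8,9}:21  {3,4,5,6,7,8,9}:35
  |U|=8: {0,1,4,5,6,7,8,9}:56  {1,3,4,5,6,7,8,9}:70  {2,3,4,5,6,7,8,9}:56
  start at 0(y): 126
  start at 2(z): 126
sum over floor = 252

252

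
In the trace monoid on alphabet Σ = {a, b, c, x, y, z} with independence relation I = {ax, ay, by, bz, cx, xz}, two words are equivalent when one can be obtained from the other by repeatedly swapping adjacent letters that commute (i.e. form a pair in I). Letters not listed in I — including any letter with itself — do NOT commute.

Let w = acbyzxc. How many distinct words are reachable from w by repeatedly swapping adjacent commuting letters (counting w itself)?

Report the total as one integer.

drop 0:a onto floor
drop 1:c onto {0:a}
drop 2:b onto {1:c}
drop 3:y onto {1:c}
drop 4:z onto {3:y}
drop 5:x onto {2:b, 3:y}
drop 6:c onto {2:b, 4:z}
ground layer = {0:a}
drop-orders for the pieces not yet dropped (sum over which currently-grounded one goes next):
  1 to go: {5} 1  {6} 1
  2 to go: {4,6} 1  {5,6} 2
  3 to go: {2,5,6} 2  {4,5,6} 3
  4 to go: {2,4,5,6} 5  {3,4,5,6} 3
  5 to go: {2,3,4,5,6} 8
  if 0:a drops first: 8 orders

8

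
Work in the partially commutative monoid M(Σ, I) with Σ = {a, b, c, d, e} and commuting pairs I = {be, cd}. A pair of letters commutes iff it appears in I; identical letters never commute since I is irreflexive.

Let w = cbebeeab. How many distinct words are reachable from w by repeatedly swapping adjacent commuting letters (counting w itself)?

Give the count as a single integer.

0(c) covers ∅
1(b) covers 0:c
2(e) covers 0:c
3(b) covers 1:b
4(e) covers 2:e
5(e) covers 4:e
6(a) covers 3:b, 5:e
7(b) covers 6:a
floor of heap: 0:c
completions by unplaced set U, small U first (add the entries for U minus each lowest piece of U):
  |U|=1: {7}:1
  |U|=2: {6,7}:1
  |U|=3: {3,6,7}:1  {5,6,7}:1
  |U|=4: {1,3,6,7}:1  {3,5,6,7}:2  {4,5,6,7}:1
  |U|=5: {1,3,5,6,7}:3  {2,4,5,6,7}:1  {3,4,5,6,7}:3
  |U|=6: {1,3,4,5,6,7}:6  {2,3,4,5,6,7}:4
  start at 0(c): 10

10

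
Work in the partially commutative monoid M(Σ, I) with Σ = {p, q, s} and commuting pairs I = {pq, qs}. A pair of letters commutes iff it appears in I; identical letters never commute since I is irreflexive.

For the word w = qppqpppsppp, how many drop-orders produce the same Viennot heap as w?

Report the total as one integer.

#0=q has no predecessor
#1=p has no predecessor
#2=p depends on [1:p]
#3=q depends on [0:q]
#4=p depends on [2:p]
#5=p depends on [4:p]
#6=p depends on [5:p]
#7=s depends on [6:p]
#8=p depends on [7:s]
#9=p depends on [8:p]
#10=p depends on [9:p]
sources: [0:q, 1:p]
N(rest) = Σ N(rest − s) over sources s of rest; N(one piece) = 1:
  size 1 → [3]=1  [10]=1
  size 2 → [0,3]=1  [3,10]=2  [9,10]=1
  size 3 → [0,3,10]=3  [3,9,10]=3  [8,9,10]=1
  size 4 → [0,3,9,10]=6  [3,8,9,10]=4  [7,8,9,10]=1
  size 5 → [0,3,8,9,10]=10  [3,7,8,9,10]=5  [6,7,8,9,10]=1
  size 6 → [0,3,7,8,9,10]=15  [3,6,7,8,9,10]=6  [5,6,7,8,9,10]=1
  size 7 → [0,3,6,7,8,9,10]=21  [3,5,6,7,8,9,10]=7  [4,5,6,7,8,9,10]=1
  size 8 → [0,3,5,6,7,8,9,10]=28  [2,4,5,6,7,8,9,10]=1  [3,4,5,6,7,8,9,10]=8
  size 9 → [0,3,4,5,6,7,8,9,10]=36  [1,2,4,5,6,7,8,9,10]=1  [2,3,4,5,6,7,8,9,10]=9
  first=0(q) contributes 10
  first=1(p) contributes 45
|[w]| = 55

55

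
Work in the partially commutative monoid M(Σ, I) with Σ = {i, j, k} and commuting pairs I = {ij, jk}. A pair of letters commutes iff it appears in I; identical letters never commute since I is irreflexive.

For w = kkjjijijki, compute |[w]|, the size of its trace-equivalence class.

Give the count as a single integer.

210

drop 0:k onto floor
drop 1:k onto {0:k}
drop 2:j onto floor
drop 3:j onto {2:j}
drop 4:i onto {1:k}
drop 5:j onto {3:j}
drop 6:i onto {4:i}
drop 7:j onto {5:j}
drop 8:k onto {6:i}
drop 9:i onto {8:k}
ground layer = {0:k, 2:j}
drop-orders for the pieces not yet dropped (sum over which currently-grounded one goes next):
  1 to go: {7} 1  {9} 1
  2 to go: {5,7} 1  {7,9} 2  {8,9} 1
  3 to go: {3,5,7} 1  {5,7,9} 3  {6,8,9} 1  {7,8,9} 3
  4 to go: {2,3,5,7} 1  {3,5,7,9} 4  {4,6,8,9} 1  {5,7,8,9} 6  {6,7,8,9} 4
  5 to go: {1,4,6,8,9} 1  {2,3,5,7,9} 5  {3,5,7,8,9} 10  {4,6,7,8,9} 5  {5,6,7,8,9} 10
  6 to go: {0,1,4,6,8,9} 1  {1,4,6,7,8,9} 6  {2,3,5,7,8,9} 15  {3,5,6,7,8,9} 20  {4,5,6,7,8,9} 15
  7 to go: {0,1,4,6,7,8,9} 7  {1,4,5,6,7,8,9} 21  {2,3,5,6,7,8,9} 35  {3,4,5,6,7,8,9} 35
  8 to go: {0,1,4,5,6,7,8,9} 28  {1,3,4,5,6,7,8,9} 56  {2,3,4,5,6,7,8,9} 70
  if 0:k drops first: 126 orders
  if 2:j drops first: 84 orders
heap linearizations: 210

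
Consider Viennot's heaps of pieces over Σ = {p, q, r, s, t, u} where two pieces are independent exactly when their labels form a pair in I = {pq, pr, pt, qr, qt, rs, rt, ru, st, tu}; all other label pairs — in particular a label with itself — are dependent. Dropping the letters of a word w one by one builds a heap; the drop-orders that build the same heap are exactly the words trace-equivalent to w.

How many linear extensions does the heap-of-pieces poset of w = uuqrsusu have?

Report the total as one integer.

#0=u has no predecessor
#1=u depends on [0:u]
#2=q depends on [1:u]
#3=r has no predecessor
#4=s depends on [2:q]
#5=u depends on [4:s]
#6=s depends on [5:u]
#7=u depends on [6:s]
sources: [0:u, 3:r]
N(rest) = Σ N(rest − s) over sources s of rest; N(one piece) = 1:
  size 1 → [3]=1  [7]=1
  size 2 → [3,7]=2  [6,7]=1
  size 3 → [3,6,7]=3  [5,6,7]=1
  size 4 → [3,5,6,7]=4  [4,5,6,7]=1
  size 5 → [2,4,5,6,7]=1  [3,4,5,6,7]=5
  size 6 → [1,2,4,5,6,7]=1  [2,3,4,5,6,7]=6
  first=0(u) contributes 7
  first=3(r) contributes 1
|[w]| = 8

8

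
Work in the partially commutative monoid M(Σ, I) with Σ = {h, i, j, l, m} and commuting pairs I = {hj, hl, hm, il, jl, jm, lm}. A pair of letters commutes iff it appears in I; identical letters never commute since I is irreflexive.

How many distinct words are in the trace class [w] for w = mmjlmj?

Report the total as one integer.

60

0(m) covers ∅
1(m) covers 0:m
2(j) covers ∅
3(l) covers ∅
4(m) covers 1:m
5(j) covers 2:j
floor of heap: 0:m, 2:j, 3:l
completions by unplaced set U, small U first (add the entries for U minus each lowest piece of U):
  |U|=1: {3}:1  {4}:1  {5}:1
  |U|=2: {1,4}:1  {2,5}:1  {3,4}:2  {3,5}:2  {4,5}:2
  |U|=3: {0,1,4}:1  {1,3,4}:3  {1,4,5}:3  {2,3,5}:3  {2,4,5}:3  {3,4,5}:6
  |U|=4: {0,1,3,4}:4  {0,1,4,5}:4  {1,2,4,5}:6  {1,3,4,5}:12  {2,3,4,5}:12
  start at 0(m): 30
  start at 2(j): 20
  start at 3(l): 10
sum over floor = 60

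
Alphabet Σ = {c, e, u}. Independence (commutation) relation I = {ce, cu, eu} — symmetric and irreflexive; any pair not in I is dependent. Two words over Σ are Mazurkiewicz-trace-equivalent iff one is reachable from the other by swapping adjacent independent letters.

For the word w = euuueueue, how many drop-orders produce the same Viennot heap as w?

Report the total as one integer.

126

drop 0:e onto floor
drop 1:u onto floor
drop 2:u onto {1:u}
drop 3:u onto {2:u}
drop 4:e onto {0:e}
drop 5:u onto {3:u}
drop 6:e onto {4:e}
drop 7:u onto {5:u}
drop 8:e onto {6:e}
ground layer = {0:e, 1:u}
drop-orders for the pieces not yet dropped (sum over which currently-grounded one goes next):
  1 to go: {7} 1  {8} 1
  2 to go: {5,7} 1  {6,8} 1  {7,8} 2
  3 to go: {3,5,7} 1  {4,6,8} 1  {5,7,8} 3  {6,7,8} 3
  4 to go: {0,4,6,8} 1  {2,3,5,7} 1  {3,5,7,8} 4  {4,6,7,8} 4  {5,6,7,8} 6
  5 to go: {0,4,6,7,8} 5  {1,2,3,5,7} 1  {2,3,5,7,8} 5  {3,5,6,7,8} 10  {4,5,6,7,8} 10
  6 to go: {0,4,5,6,7,8} 15  {1,2,3,5,7,8} 6  {2,3,5,6,7,8} 15  {3,4,5,6,7,8} 20
  7 to go: {0,3,4,5,6,7,8} 35  {1,2,3,5,6,7,8} 21  {2,3,4,5,6,7,8} 35
  if 0:e drops first: 56 orders
  if 1:u drops first: 70 orders
heap linearizations: 126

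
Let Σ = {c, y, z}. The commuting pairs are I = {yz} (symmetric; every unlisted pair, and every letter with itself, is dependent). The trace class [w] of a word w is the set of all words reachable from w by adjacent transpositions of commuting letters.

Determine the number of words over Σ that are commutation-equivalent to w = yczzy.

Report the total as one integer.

3

piece 0:y — minimal
piece 1:c rests on {0:y}
piece 2:z rests on {1:c}
piece 3:z rests on {2:z}
piece 4:y rests on {1:c}
minimal pieces: {0:y}
ways to finish when only these pieces remain (= sum over removing one remaining piece with nothing left below it):
  1 left: {3}→1  {4}→1
  2 left: {2,3}→1  {3,4}→2
  3 left: {2,3,4}→3
  placing 0:y first → 3 extensions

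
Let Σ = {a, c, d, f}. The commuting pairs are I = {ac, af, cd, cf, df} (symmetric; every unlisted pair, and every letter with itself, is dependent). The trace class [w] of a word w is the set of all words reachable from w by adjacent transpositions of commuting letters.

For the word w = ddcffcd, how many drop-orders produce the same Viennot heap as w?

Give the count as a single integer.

210

drop 0:d onto floor
drop 1:d onto {0:d}
drop 2:c onto floor
drop 3:f onto floor
drop 4:f onto {3:f}
drop 5:c onto {2:c}
drop 6:d onto {1:d}
ground layer = {0:d, 2:c, 3:f}
drop-orders for the pieces not yet dropped (sum over which currently-grounded one goes next):
  1 to go: {4} 1  {5} 1  {6} 1
  2 to go: {1,6} 1  {2,5} 1  {3,4} 1  {4,5} 2  {4,6} 2  {5,6} 2
  3 to go: {0,1,6} 1  {1,4,6} 3  {1,5,6} 3  {2,4,5} 3  {2,5,6} 3  {3,4,5} 3  {3,4,6} 3  {4,5,6} 6
  4 to go: {0,1,4,6} 4  {0,1,5,6} 4  {1,2,5,6} 6  {1,3,4,6} 6  {1,4,5,6} 12  {2,3,4,5} 6  {2,4,5,6} 12  {3,4,5,6} 12
  5 to go: {0,1,2,5,6} 10  {0,1,3,4,6} 10  {0,1,4,5,6} 20  {1,2,4,5,6} 30  {1,3,4,5,6} 30  {2,3,4,5,6} 30
  if 0:d drops first: 90 orders
  if 2:c drops first: 60 orders
  if 3:f drops first: 60 orders
heap linearizations: 210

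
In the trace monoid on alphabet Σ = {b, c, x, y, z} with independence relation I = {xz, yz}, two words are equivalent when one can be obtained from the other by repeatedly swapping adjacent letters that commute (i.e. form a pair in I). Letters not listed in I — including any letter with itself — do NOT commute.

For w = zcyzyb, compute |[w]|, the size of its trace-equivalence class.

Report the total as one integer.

drop 0:z onto floor
drop 1:c onto {0:z}
drop 2:y onto {1:c}
drop 3:z onto {1:c}
drop 4:y onto {2:y}
drop 5:b onto {3:z, 4:y}
ground layer = {0:z}
drop-orders for the pieces not yet dropped (sum over which currently-grounded one goes next):
  1 to go: {5} 1
  2 to go: {3,5} 1  {4,5} 1
  3 to go: {2,4,5} 1  {3,4,5} 2
  4 to go: {2,3,4,5} 3
  if 0:z drops first: 3 orders

3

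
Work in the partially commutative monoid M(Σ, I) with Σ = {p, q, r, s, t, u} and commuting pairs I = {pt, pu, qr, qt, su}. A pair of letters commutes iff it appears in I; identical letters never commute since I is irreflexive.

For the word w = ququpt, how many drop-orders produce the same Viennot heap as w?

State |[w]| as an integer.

3

piece 0:q — minimal
piece 1:u rests on {0:q}
piece 2:q rests on {1:u}
piece 3:u rests on {2:q}
piece 4:p rests on {2:q}
piece 5:t rests on {3:u}
minimal pieces: {0:q}
ways to finish when only these pieces remain (= sum over removing one remaining piece with nothing left below it):
  1 left: {4}→1  {5}→1
  2 left: {3,5}→1  {4,5}→2
  3 left: {3,4,5}→3
  4 left: {2,3,4,5}→3
  placing 0:q first → 3 extensions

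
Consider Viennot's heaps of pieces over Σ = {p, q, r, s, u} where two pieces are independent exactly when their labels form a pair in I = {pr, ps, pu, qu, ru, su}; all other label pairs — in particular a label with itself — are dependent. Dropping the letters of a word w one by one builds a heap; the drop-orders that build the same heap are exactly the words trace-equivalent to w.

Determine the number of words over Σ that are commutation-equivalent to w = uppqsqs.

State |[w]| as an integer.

7

#0=u has no predecessor
#1=p has no predecessor
#2=p depends on [1:p]
#3=q depends on [2:p]
#4=s depends on [3:q]
#5=q depends on [4:s]
#6=s depends on [5:q]
sources: [0:u, 1:p]
N(rest) = Σ N(rest − s) over sources s of rest; N(one piece) = 1:
  size 1 → [0]=1  [6]=1
  size 2 → [0,6]=2  [5,6]=1
  size 3 → [0,5,6]=3  [4,5,6]=1
  size 4 → [0,4,5,6]=4  [3,4,5,6]=1
  size 5 → [0,3,4,5,6]=5  [2,3,4,5,6]=1
  first=0(u) contributes 1
  first=1(p) contributes 6
|[w]| = 7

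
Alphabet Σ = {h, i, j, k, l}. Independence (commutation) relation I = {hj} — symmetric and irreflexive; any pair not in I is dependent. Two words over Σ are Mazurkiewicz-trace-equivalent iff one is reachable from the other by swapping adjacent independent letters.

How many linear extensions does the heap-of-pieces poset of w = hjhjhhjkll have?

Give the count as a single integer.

35

piece 0:h — minimal
piece 1:j — minimal
piece 2:h rests on {0:h}
piece 3:j rests on {1:j}
piece 4:h rests on {2:h}
piece 5:h rests on {4:h}
piece 6:j rests on {3:j}
piece 7:k rests on {5:h, 6:j}
piece 8:l rests on {7:k}
piece 9:l rests on {8:l}
minimal pieces: {0:h, 1:j}
ways to finish when only these pieces remain (= sum over removing one remaining piece with nothing left below it):
  1 left: {9}→1
  2 left: {8,9}→1
  3 left: {7,8,9}→1
  4 left: {5,7,8,9}→1  {6,7,8,9}→1
  5 left: {3,6,7,8,9}→1  {4,5,7,8,9}→1  {5,6,7,8,9}→2
  6 left: {1,3,6,7,8,9}→1  {2,4,5,7,8,9}→1  {3,5,6,7,8,9}→3  {4,5,6,7,8,9}→3
  7 left: {0,2,4,5,7,8,9}→1  {1,3,5,6,7,8,9}→4  {2,4,5,6,7,8,9}→4  {3,4,5,6,7,8,9}→6
  8 left: {0,2,4,5,6,7,8,9}→5  {1,3,4,5,6,7,8,9}→10  {2,3,4,5,6,7,8,9}→10
  placing 0:h first → 20 extensions
  placing 1:j first → 15 extensions
total linear extensions = 35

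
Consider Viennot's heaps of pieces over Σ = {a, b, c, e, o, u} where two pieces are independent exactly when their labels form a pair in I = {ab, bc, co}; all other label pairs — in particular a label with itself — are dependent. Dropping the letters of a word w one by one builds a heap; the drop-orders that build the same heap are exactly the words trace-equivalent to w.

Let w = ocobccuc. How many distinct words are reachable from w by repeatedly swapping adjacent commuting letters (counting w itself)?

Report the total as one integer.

piece 0:o — minimal
piece 1:c — minimal
piece 2:o rests on {0:o}
piece 3:b rests on {2:o}
piece 4:c rests on {1:c}
piece 5:c rests on {4:c}
piece 6:u rests on {3:b, 5:c}
piece 7:c rests on {6:u}
minimal pieces: {0:o, 1:c}
ways to finish when only these pieces remain (= sum over removing one remaining piece with nothing left below it):
  1 left: {7}→1
  2 left: {6,7}→1
  3 left: {3,6,7}→1  {5,6,7}→1
  4 left: {2,3,6,7}→1  {3,5,6,7}→2  {4,5,6,7}→1
  5 left: {0,2,3,6,7}→1  {1,4,5,6,7}→1  {2,3,5,6,7}→3  {3,4,5,6,7}→3
  6 left: {0,2,3,5,6,7}→4  {1,3,4,5,6,7}→4  {2,3,4,5,6,7}→6
  placing 0:o first → 10 extensions
  placing 1:c first → 10 extensions
total linear extensions = 20

20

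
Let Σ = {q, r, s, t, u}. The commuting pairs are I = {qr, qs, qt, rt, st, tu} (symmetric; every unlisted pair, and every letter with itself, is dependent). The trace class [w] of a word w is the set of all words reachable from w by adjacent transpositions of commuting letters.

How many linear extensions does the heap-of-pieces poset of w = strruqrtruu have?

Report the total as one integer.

165

drop 0:s onto floor
drop 1:t onto floor
drop 2:r onto {0:s}
drop 3:r onto {2:r}
drop 4:u onto {3:r}
drop 5:q onto {4:u}
drop 6:r onto {4:u}
drop 7:t onto {1:t}
drop 8:r onto {6:r}
drop 9:u onto {5:q, 8:r}
drop 10:u onto {9:u}
ground layer = {0:s, 1:t}
drop-orders for the pieces not yet dropped (sum over which currently-grounded one goes next):
  1 to go: {7} 1  {10} 1
  2 to go: {1,7} 1  {7,10} 2  {9,10} 1
  3 to go: {1,7,10} 3  {5,9,10} 1  {7,9,10} 3  {8,9,10} 1
  4 to go: {1,7,9,10} 6  {5,7,9,10} 4  {5,8,9,10} 2  {6,8,9,10} 1  {7,8,9,10} 4
  5 to go: {1,5,7,9,10} 10  {1,7,8,9,10} 10  {5,6,8,9,10} 3  {5,7,8,9,10} 10  {6,7,8,9,10} 5
  6 to go: {1,5,7,8,9,10} 30  {1,6,7,8,9,10} 15  {4,5,6,8,9,10} 3  {5,6,7,8,9,10} 18
  7 to go: {1,5,6,7,8,9,10} 63  {3,4,5,6,8,9,10} 3  {4,5,6,7,8,9,10} 21
  8 to go: {1,4,5,6,7,8,9,10} 84  {2,3,4,5,6,8,9,10} 3  {3,4,5,6,7,8,9,10} 24
  9 to go: {0,2,3,4,5,6,8,9,10} 3  {1,3,4,5,6,7,8,9,10} 108  {2,3,4,5,6,7,8,9,10} 27
  if 0:s drops first: 135 orders
  if 1:t drops first: 30 orders
heap linearizations: 165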